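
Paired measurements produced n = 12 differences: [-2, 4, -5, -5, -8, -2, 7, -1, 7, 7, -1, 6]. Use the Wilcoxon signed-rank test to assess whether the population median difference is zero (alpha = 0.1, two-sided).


Step 1: Drop any zero differences (none here) and take |d_i|.
|d| = [2, 4, 5, 5, 8, 2, 7, 1, 7, 7, 1, 6]
Step 2: Midrank |d_i| (ties get averaged ranks).
ranks: |2|->3.5, |4|->5, |5|->6.5, |5|->6.5, |8|->12, |2|->3.5, |7|->10, |1|->1.5, |7|->10, |7|->10, |1|->1.5, |6|->8
Step 3: Attach original signs; sum ranks with positive sign and with negative sign.
W+ = 5 + 10 + 10 + 10 + 8 = 43
W- = 3.5 + 6.5 + 6.5 + 12 + 3.5 + 1.5 + 1.5 = 35
(Check: W+ + W- = 78 should equal n(n+1)/2 = 78.)
Step 4: Test statistic W = min(W+, W-) = 35.
Step 5: Ties in |d|, so use the tie-corrected normal approximation.
        E[W] = n(n+1)/4 = 12*13/4 = 39.
        Tie groups: |d|=1 (t=2), |d|=2 (t=2), |d|=5 (t=2), |d|=7 (t=3); sum(t^3 - t) = 42.
        Var[W] = n(n+1)(2n+1)/24 - sum(t^3-t)/48 = 3900/24 - 42/48 = 161.625.
        z = (W - E[W]) / sqrt(Var[W]) = (35 - 39) / 12.7132 = -0.3146.
        Two-sided p = 2*Phi(z) = 0.753040.
Step 6: alpha = 0.1. fail to reject H0.

W+ = 43, W- = 35, W = min = 35, p = 0.753040, fail to reject H0.


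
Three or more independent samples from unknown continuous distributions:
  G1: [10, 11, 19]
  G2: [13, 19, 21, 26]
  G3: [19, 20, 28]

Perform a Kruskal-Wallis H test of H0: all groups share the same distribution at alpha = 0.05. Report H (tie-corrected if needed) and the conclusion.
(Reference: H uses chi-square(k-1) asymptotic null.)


Step 1: Combine all N = 10 observations and assign midranks.
sorted (value, group, rank): (10,G1,1), (11,G1,2), (13,G2,3), (19,G1,5), (19,G2,5), (19,G3,5), (20,G3,7), (21,G2,8), (26,G2,9), (28,G3,10)
Step 2: Sum ranks within each group.
R_1 = 8 (n_1 = 3)
R_2 = 25 (n_2 = 4)
R_3 = 22 (n_3 = 3)
Step 3: H = 12/(N(N+1)) * sum(R_i^2/n_i) - 3(N+1)
     = 12/(10*11) * (8^2/3 + 25^2/4 + 22^2/3) - 3*11
     = 0.109091 * 338.917 - 33
     = 3.972727.
Step 4: Ties present; correction factor C = 1 - 24/(10^3 - 10) = 0.975758. Corrected H = 3.972727 / 0.975758 = 4.071429.
Step 5: Under H0, H ~ chi^2(2); p-value = 0.130587.
Step 6: alpha = 0.05. fail to reject H0.

H = 4.0714, df = 2, p = 0.130587, fail to reject H0.


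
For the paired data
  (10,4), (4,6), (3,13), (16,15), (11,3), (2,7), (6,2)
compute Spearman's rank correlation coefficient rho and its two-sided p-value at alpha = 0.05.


Step 1: Rank x and y separately (midranks; no ties here).
rank(x): 10->5, 4->3, 3->2, 16->7, 11->6, 2->1, 6->4
rank(y): 4->3, 6->4, 13->6, 15->7, 3->2, 7->5, 2->1
Step 2: d_i = R_x(i) - R_y(i); compute d_i^2.
  (5-3)^2=4, (3-4)^2=1, (2-6)^2=16, (7-7)^2=0, (6-2)^2=16, (1-5)^2=16, (4-1)^2=9
sum(d^2) = 62.
Step 3: rho = 1 - 6*62 / (7*(7^2 - 1)) = 1 - 372/336 = -0.107143.
Step 4: Under H0, t = rho * sqrt((n-2)/(1-rho^2)) = -0.2410 ~ t(5).
Step 5: Two-sided p-value from the t-distribution with 5 df = 0.819151.
Step 6: alpha = 0.05. fail to reject H0.

rho = -0.1071, p = 0.819151, fail to reject H0 at alpha = 0.05.


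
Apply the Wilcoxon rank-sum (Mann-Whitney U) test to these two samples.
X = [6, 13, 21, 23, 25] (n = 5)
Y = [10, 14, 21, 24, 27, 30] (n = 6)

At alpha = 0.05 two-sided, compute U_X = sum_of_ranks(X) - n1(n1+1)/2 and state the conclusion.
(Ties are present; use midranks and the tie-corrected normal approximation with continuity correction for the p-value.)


Step 1: Combine and sort all 11 observations; assign midranks.
sorted (value, group): (6,X), (10,Y), (13,X), (14,Y), (21,X), (21,Y), (23,X), (24,Y), (25,X), (27,Y), (30,Y)
ranks: 6->1, 10->2, 13->3, 14->4, 21->5.5, 21->5.5, 23->7, 24->8, 25->9, 27->10, 30->11
Step 2: Rank sum for X: R1 = 1 + 3 + 5.5 + 7 + 9 = 25.5.
Step 3: U_X = R1 - n1(n1+1)/2 = 25.5 - 5*6/2 = 25.5 - 15 = 10.5.
       U_Y = n1*n2 - U_X = 30 - 10.5 = 19.5.
Step 4: Ties are present, so use the tie-corrected normal approximation (with continuity correction) for the p-value.
Step 5: p-value = 0.464192; compare to alpha = 0.05. fail to reject H0.

U_X = 10.5, p = 0.464192, fail to reject H0 at alpha = 0.05.


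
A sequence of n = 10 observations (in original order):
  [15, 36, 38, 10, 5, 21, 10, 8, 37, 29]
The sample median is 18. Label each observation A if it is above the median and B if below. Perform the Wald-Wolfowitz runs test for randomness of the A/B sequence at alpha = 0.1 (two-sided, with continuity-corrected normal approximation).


Step 1: Compute median = 18; label A = above, B = below.
Labels in order: BAABBABBAA  (n_A = 5, n_B = 5)
Step 2: Count runs R = 6.
Step 3: Under H0 (random ordering), E[R] = 2*n_A*n_B/(n_A+n_B) + 1 = 2*5*5/10 + 1 = 6.0000.
        Var[R] = 2*n_A*n_B*(2*n_A*n_B - n_A - n_B) / ((n_A+n_B)^2 * (n_A+n_B-1)) = 2000/900 = 2.2222.
        SD[R] = 1.4907.
Step 4: R = E[R], so z = 0 with no continuity correction.
Step 5: Two-sided p-value via normal approximation = 2*(1 - Phi(|z|)) = 1.000000.
Step 6: alpha = 0.1. fail to reject H0.

R = 6, z = 0.0000, p = 1.000000, fail to reject H0.


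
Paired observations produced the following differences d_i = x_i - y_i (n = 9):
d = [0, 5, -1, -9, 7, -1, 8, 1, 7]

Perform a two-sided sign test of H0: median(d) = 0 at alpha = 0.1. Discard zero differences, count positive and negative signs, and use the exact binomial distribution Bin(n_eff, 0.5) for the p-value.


Step 1: Discard zero differences. Original n = 9; n_eff = number of nonzero differences = 8.
Nonzero differences (with sign): +5, -1, -9, +7, -1, +8, +1, +7
Step 2: Count signs: positive = 5, negative = 3.
Step 3: Under H0: P(positive) = 0.5, so the number of positives S ~ Bin(8, 0.5).
Step 4: Two-sided exact p-value = sum of Bin(8,0.5) probabilities at or below the observed probability = 0.726562.
Step 5: alpha = 0.1. fail to reject H0.

n_eff = 8, pos = 5, neg = 3, p = 0.726562, fail to reject H0.


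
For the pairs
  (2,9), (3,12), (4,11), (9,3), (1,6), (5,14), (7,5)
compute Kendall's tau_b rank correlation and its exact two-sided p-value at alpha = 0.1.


Step 1: Enumerate the 21 unordered pairs (i,j) with i<j and classify each by sign(x_j-x_i) * sign(y_j-y_i).
  (1,2):dx=+1,dy=+3->C; (1,3):dx=+2,dy=+2->C; (1,4):dx=+7,dy=-6->D; (1,5):dx=-1,dy=-3->C
  (1,6):dx=+3,dy=+5->C; (1,7):dx=+5,dy=-4->D; (2,3):dx=+1,dy=-1->D; (2,4):dx=+6,dy=-9->D
  (2,5):dx=-2,dy=-6->C; (2,6):dx=+2,dy=+2->C; (2,7):dx=+4,dy=-7->D; (3,4):dx=+5,dy=-8->D
  (3,5):dx=-3,dy=-5->C; (3,6):dx=+1,dy=+3->C; (3,7):dx=+3,dy=-6->D; (4,5):dx=-8,dy=+3->D
  (4,6):dx=-4,dy=+11->D; (4,7):dx=-2,dy=+2->D; (5,6):dx=+4,dy=+8->C; (5,7):dx=+6,dy=-1->D
  (6,7):dx=+2,dy=-9->D
Step 2: C = 9, D = 12, total pairs = 21.
Step 3: tau = (C - D)/(n(n-1)/2) = (9 - 12)/21 = -0.142857.
Step 4: Exact two-sided p-value (enumerate n! = 5040 permutations of y under H0): p = 0.772619.
Step 5: alpha = 0.1. fail to reject H0.

tau_b = -0.1429 (C=9, D=12), p = 0.772619, fail to reject H0.


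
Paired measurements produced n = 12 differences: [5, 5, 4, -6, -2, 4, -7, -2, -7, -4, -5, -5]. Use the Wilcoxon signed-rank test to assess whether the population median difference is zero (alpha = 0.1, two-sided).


Step 1: Drop any zero differences (none here) and take |d_i|.
|d| = [5, 5, 4, 6, 2, 4, 7, 2, 7, 4, 5, 5]
Step 2: Midrank |d_i| (ties get averaged ranks).
ranks: |5|->7.5, |5|->7.5, |4|->4, |6|->10, |2|->1.5, |4|->4, |7|->11.5, |2|->1.5, |7|->11.5, |4|->4, |5|->7.5, |5|->7.5
Step 3: Attach original signs; sum ranks with positive sign and with negative sign.
W+ = 7.5 + 7.5 + 4 + 4 = 23
W- = 10 + 1.5 + 11.5 + 1.5 + 11.5 + 4 + 7.5 + 7.5 = 55
(Check: W+ + W- = 78 should equal n(n+1)/2 = 78.)
Step 4: Test statistic W = min(W+, W-) = 23.
Step 5: Ties in |d|, so use the tie-corrected normal approximation.
        E[W] = n(n+1)/4 = 12*13/4 = 39.
        Tie groups: |d|=2 (t=2), |d|=4 (t=3), |d|=5 (t=4), |d|=7 (t=2); sum(t^3 - t) = 96.
        Var[W] = n(n+1)(2n+1)/24 - sum(t^3-t)/48 = 3900/24 - 96/48 = 160.5.
        z = (W - E[W]) / sqrt(Var[W]) = (23 - 39) / 12.6689 = -1.2629.
        Two-sided p = 2*Phi(z) = 0.206611.
Step 6: alpha = 0.1. fail to reject H0.

W+ = 23, W- = 55, W = min = 23, p = 0.206611, fail to reject H0.


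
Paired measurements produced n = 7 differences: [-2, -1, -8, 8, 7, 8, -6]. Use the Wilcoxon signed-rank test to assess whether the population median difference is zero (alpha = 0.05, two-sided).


Step 1: Drop any zero differences (none here) and take |d_i|.
|d| = [2, 1, 8, 8, 7, 8, 6]
Step 2: Midrank |d_i| (ties get averaged ranks).
ranks: |2|->2, |1|->1, |8|->6, |8|->6, |7|->4, |8|->6, |6|->3
Step 3: Attach original signs; sum ranks with positive sign and with negative sign.
W+ = 6 + 4 + 6 = 16
W- = 2 + 1 + 6 + 3 = 12
(Check: W+ + W- = 28 should equal n(n+1)/2 = 28.)
Step 4: Test statistic W = min(W+, W-) = 12.
Step 5: Ties in |d|, so use the tie-corrected normal approximation.
        E[W] = n(n+1)/4 = 7*8/4 = 14.
        Tie groups: |d|=8 (t=3); sum(t^3 - t) = 24.
        Var[W] = n(n+1)(2n+1)/24 - sum(t^3-t)/48 = 840/24 - 24/48 = 34.5.
        z = (W - E[W]) / sqrt(Var[W]) = (12 - 14) / 5.8737 = -0.3405.
        Two-sided p = 2*Phi(z) = 0.733478.
Step 6: alpha = 0.05. fail to reject H0.

W+ = 16, W- = 12, W = min = 12, p = 0.733478, fail to reject H0.


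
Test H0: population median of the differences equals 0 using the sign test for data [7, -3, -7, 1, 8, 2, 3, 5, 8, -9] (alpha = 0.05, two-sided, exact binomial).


Step 1: Discard zero differences. Original n = 10; n_eff = number of nonzero differences = 10.
Nonzero differences (with sign): +7, -3, -7, +1, +8, +2, +3, +5, +8, -9
Step 2: Count signs: positive = 7, negative = 3.
Step 3: Under H0: P(positive) = 0.5, so the number of positives S ~ Bin(10, 0.5).
Step 4: Two-sided exact p-value = sum of Bin(10,0.5) probabilities at or below the observed probability = 0.343750.
Step 5: alpha = 0.05. fail to reject H0.

n_eff = 10, pos = 7, neg = 3, p = 0.343750, fail to reject H0.


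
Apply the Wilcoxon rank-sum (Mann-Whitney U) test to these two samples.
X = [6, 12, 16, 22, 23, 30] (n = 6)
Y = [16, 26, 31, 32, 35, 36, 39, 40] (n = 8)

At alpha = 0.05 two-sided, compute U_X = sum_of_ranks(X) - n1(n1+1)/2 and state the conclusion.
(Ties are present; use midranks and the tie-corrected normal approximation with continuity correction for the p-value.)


Step 1: Combine and sort all 14 observations; assign midranks.
sorted (value, group): (6,X), (12,X), (16,X), (16,Y), (22,X), (23,X), (26,Y), (30,X), (31,Y), (32,Y), (35,Y), (36,Y), (39,Y), (40,Y)
ranks: 6->1, 12->2, 16->3.5, 16->3.5, 22->5, 23->6, 26->7, 30->8, 31->9, 32->10, 35->11, 36->12, 39->13, 40->14
Step 2: Rank sum for X: R1 = 1 + 2 + 3.5 + 5 + 6 + 8 = 25.5.
Step 3: U_X = R1 - n1(n1+1)/2 = 25.5 - 6*7/2 = 25.5 - 21 = 4.5.
       U_Y = n1*n2 - U_X = 48 - 4.5 = 43.5.
Step 4: Ties are present, so use the tie-corrected normal approximation (with continuity correction) for the p-value.
Step 5: p-value = 0.014065; compare to alpha = 0.05. reject H0.

U_X = 4.5, p = 0.014065, reject H0 at alpha = 0.05.


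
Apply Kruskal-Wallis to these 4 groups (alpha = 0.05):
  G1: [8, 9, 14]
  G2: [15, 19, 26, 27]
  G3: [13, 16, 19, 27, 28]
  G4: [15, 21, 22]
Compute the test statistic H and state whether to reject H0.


Step 1: Combine all N = 15 observations and assign midranks.
sorted (value, group, rank): (8,G1,1), (9,G1,2), (13,G3,3), (14,G1,4), (15,G2,5.5), (15,G4,5.5), (16,G3,7), (19,G2,8.5), (19,G3,8.5), (21,G4,10), (22,G4,11), (26,G2,12), (27,G2,13.5), (27,G3,13.5), (28,G3,15)
Step 2: Sum ranks within each group.
R_1 = 7 (n_1 = 3)
R_2 = 39.5 (n_2 = 4)
R_3 = 47 (n_3 = 5)
R_4 = 26.5 (n_4 = 3)
Step 3: H = 12/(N(N+1)) * sum(R_i^2/n_i) - 3(N+1)
     = 12/(15*16) * (7^2/3 + 39.5^2/4 + 47^2/5 + 26.5^2/3) - 3*16
     = 0.050000 * 1082.28 - 48
     = 6.113958.
Step 4: Ties present; correction factor C = 1 - 18/(15^3 - 15) = 0.994643. Corrected H = 6.113958 / 0.994643 = 6.146888.
Step 5: Under H0, H ~ chi^2(3); p-value = 0.104678.
Step 6: alpha = 0.05. fail to reject H0.

H = 6.1469, df = 3, p = 0.104678, fail to reject H0.


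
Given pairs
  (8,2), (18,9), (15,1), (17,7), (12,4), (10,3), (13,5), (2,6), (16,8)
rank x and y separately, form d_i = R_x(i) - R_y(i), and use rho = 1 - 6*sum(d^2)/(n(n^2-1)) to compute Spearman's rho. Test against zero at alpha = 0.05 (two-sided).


Step 1: Rank x and y separately (midranks; no ties here).
rank(x): 8->2, 18->9, 15->6, 17->8, 12->4, 10->3, 13->5, 2->1, 16->7
rank(y): 2->2, 9->9, 1->1, 7->7, 4->4, 3->3, 5->5, 6->6, 8->8
Step 2: d_i = R_x(i) - R_y(i); compute d_i^2.
  (2-2)^2=0, (9-9)^2=0, (6-1)^2=25, (8-7)^2=1, (4-4)^2=0, (3-3)^2=0, (5-5)^2=0, (1-6)^2=25, (7-8)^2=1
sum(d^2) = 52.
Step 3: rho = 1 - 6*52 / (9*(9^2 - 1)) = 1 - 312/720 = 0.566667.
Step 4: Under H0, t = rho * sqrt((n-2)/(1-rho^2)) = 1.8196 ~ t(7).
Step 5: Two-sided p-value from the t-distribution with 7 df = 0.111633.
Step 6: alpha = 0.05. fail to reject H0.

rho = 0.5667, p = 0.111633, fail to reject H0 at alpha = 0.05.


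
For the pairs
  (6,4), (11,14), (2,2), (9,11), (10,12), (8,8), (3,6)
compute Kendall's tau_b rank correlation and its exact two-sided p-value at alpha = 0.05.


Step 1: Enumerate the 21 unordered pairs (i,j) with i<j and classify each by sign(x_j-x_i) * sign(y_j-y_i).
  (1,2):dx=+5,dy=+10->C; (1,3):dx=-4,dy=-2->C; (1,4):dx=+3,dy=+7->C; (1,5):dx=+4,dy=+8->C
  (1,6):dx=+2,dy=+4->C; (1,7):dx=-3,dy=+2->D; (2,3):dx=-9,dy=-12->C; (2,4):dx=-2,dy=-3->C
  (2,5):dx=-1,dy=-2->C; (2,6):dx=-3,dy=-6->C; (2,7):dx=-8,dy=-8->C; (3,4):dx=+7,dy=+9->C
  (3,5):dx=+8,dy=+10->C; (3,6):dx=+6,dy=+6->C; (3,7):dx=+1,dy=+4->C; (4,5):dx=+1,dy=+1->C
  (4,6):dx=-1,dy=-3->C; (4,7):dx=-6,dy=-5->C; (5,6):dx=-2,dy=-4->C; (5,7):dx=-7,dy=-6->C
  (6,7):dx=-5,dy=-2->C
Step 2: C = 20, D = 1, total pairs = 21.
Step 3: tau = (C - D)/(n(n-1)/2) = (20 - 1)/21 = 0.904762.
Step 4: Exact two-sided p-value (enumerate n! = 5040 permutations of y under H0): p = 0.002778.
Step 5: alpha = 0.05. reject H0.

tau_b = 0.9048 (C=20, D=1), p = 0.002778, reject H0.


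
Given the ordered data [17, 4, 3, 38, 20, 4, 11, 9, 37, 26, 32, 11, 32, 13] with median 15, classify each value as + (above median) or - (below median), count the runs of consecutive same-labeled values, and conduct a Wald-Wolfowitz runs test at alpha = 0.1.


Step 1: Compute median = 15; label A = above, B = below.
Labels in order: ABBAABBBAAABAB  (n_A = 7, n_B = 7)
Step 2: Count runs R = 8.
Step 3: Under H0 (random ordering), E[R] = 2*n_A*n_B/(n_A+n_B) + 1 = 2*7*7/14 + 1 = 8.0000.
        Var[R] = 2*n_A*n_B*(2*n_A*n_B - n_A - n_B) / ((n_A+n_B)^2 * (n_A+n_B-1)) = 8232/2548 = 3.2308.
        SD[R] = 1.7974.
Step 4: R = E[R], so z = 0 with no continuity correction.
Step 5: Two-sided p-value via normal approximation = 2*(1 - Phi(|z|)) = 1.000000.
Step 6: alpha = 0.1. fail to reject H0.

R = 8, z = 0.0000, p = 1.000000, fail to reject H0.


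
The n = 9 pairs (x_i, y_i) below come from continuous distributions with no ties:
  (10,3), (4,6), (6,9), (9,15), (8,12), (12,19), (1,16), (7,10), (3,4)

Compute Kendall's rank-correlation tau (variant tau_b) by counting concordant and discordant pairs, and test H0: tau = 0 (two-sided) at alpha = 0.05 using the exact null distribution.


Step 1: Enumerate the 36 unordered pairs (i,j) with i<j and classify each by sign(x_j-x_i) * sign(y_j-y_i).
  (1,2):dx=-6,dy=+3->D; (1,3):dx=-4,dy=+6->D; (1,4):dx=-1,dy=+12->D; (1,5):dx=-2,dy=+9->D
  (1,6):dx=+2,dy=+16->C; (1,7):dx=-9,dy=+13->D; (1,8):dx=-3,dy=+7->D; (1,9):dx=-7,dy=+1->D
  (2,3):dx=+2,dy=+3->C; (2,4):dx=+5,dy=+9->C; (2,5):dx=+4,dy=+6->C; (2,6):dx=+8,dy=+13->C
  (2,7):dx=-3,dy=+10->D; (2,8):dx=+3,dy=+4->C; (2,9):dx=-1,dy=-2->C; (3,4):dx=+3,dy=+6->C
  (3,5):dx=+2,dy=+3->C; (3,6):dx=+6,dy=+10->C; (3,7):dx=-5,dy=+7->D; (3,8):dx=+1,dy=+1->C
  (3,9):dx=-3,dy=-5->C; (4,5):dx=-1,dy=-3->C; (4,6):dx=+3,dy=+4->C; (4,7):dx=-8,dy=+1->D
  (4,8):dx=-2,dy=-5->C; (4,9):dx=-6,dy=-11->C; (5,6):dx=+4,dy=+7->C; (5,7):dx=-7,dy=+4->D
  (5,8):dx=-1,dy=-2->C; (5,9):dx=-5,dy=-8->C; (6,7):dx=-11,dy=-3->C; (6,8):dx=-5,dy=-9->C
  (6,9):dx=-9,dy=-15->C; (7,8):dx=+6,dy=-6->D; (7,9):dx=+2,dy=-12->D; (8,9):dx=-4,dy=-6->C
Step 2: C = 23, D = 13, total pairs = 36.
Step 3: tau = (C - D)/(n(n-1)/2) = (23 - 13)/36 = 0.277778.
Step 4: Exact two-sided p-value (enumerate n! = 362880 permutations of y under H0): p = 0.358488.
Step 5: alpha = 0.05. fail to reject H0.

tau_b = 0.2778 (C=23, D=13), p = 0.358488, fail to reject H0.


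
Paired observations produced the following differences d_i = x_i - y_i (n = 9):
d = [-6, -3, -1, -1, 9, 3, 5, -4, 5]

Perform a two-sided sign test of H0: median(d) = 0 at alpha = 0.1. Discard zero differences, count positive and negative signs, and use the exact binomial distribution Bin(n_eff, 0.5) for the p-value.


Step 1: Discard zero differences. Original n = 9; n_eff = number of nonzero differences = 9.
Nonzero differences (with sign): -6, -3, -1, -1, +9, +3, +5, -4, +5
Step 2: Count signs: positive = 4, negative = 5.
Step 3: Under H0: P(positive) = 0.5, so the number of positives S ~ Bin(9, 0.5).
Step 4: Two-sided exact p-value = sum of Bin(9,0.5) probabilities at or below the observed probability = 1.000000.
Step 5: alpha = 0.1. fail to reject H0.

n_eff = 9, pos = 4, neg = 5, p = 1.000000, fail to reject H0.


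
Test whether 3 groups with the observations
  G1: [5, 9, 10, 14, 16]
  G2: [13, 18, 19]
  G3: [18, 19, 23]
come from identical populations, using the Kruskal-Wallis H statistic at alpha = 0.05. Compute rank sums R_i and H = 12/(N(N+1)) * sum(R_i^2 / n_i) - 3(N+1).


Step 1: Combine all N = 11 observations and assign midranks.
sorted (value, group, rank): (5,G1,1), (9,G1,2), (10,G1,3), (13,G2,4), (14,G1,5), (16,G1,6), (18,G2,7.5), (18,G3,7.5), (19,G2,9.5), (19,G3,9.5), (23,G3,11)
Step 2: Sum ranks within each group.
R_1 = 17 (n_1 = 5)
R_2 = 21 (n_2 = 3)
R_3 = 28 (n_3 = 3)
Step 3: H = 12/(N(N+1)) * sum(R_i^2/n_i) - 3(N+1)
     = 12/(11*12) * (17^2/5 + 21^2/3 + 28^2/3) - 3*12
     = 0.090909 * 466.133 - 36
     = 6.375758.
Step 4: Ties present; correction factor C = 1 - 12/(11^3 - 11) = 0.990909. Corrected H = 6.375758 / 0.990909 = 6.434251.
Step 5: Under H0, H ~ chi^2(2); p-value = 0.040070.
Step 6: alpha = 0.05. reject H0.

H = 6.4343, df = 2, p = 0.040070, reject H0.


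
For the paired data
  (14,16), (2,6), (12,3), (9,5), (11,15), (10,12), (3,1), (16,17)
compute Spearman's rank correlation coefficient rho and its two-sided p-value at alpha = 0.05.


Step 1: Rank x and y separately (midranks; no ties here).
rank(x): 14->7, 2->1, 12->6, 9->3, 11->5, 10->4, 3->2, 16->8
rank(y): 16->7, 6->4, 3->2, 5->3, 15->6, 12->5, 1->1, 17->8
Step 2: d_i = R_x(i) - R_y(i); compute d_i^2.
  (7-7)^2=0, (1-4)^2=9, (6-2)^2=16, (3-3)^2=0, (5-6)^2=1, (4-5)^2=1, (2-1)^2=1, (8-8)^2=0
sum(d^2) = 28.
Step 3: rho = 1 - 6*28 / (8*(8^2 - 1)) = 1 - 168/504 = 0.666667.
Step 4: Under H0, t = rho * sqrt((n-2)/(1-rho^2)) = 2.1909 ~ t(6).
Step 5: Two-sided p-value from the t-distribution with 6 df = 0.070988.
Step 6: alpha = 0.05. fail to reject H0.

rho = 0.6667, p = 0.070988, fail to reject H0 at alpha = 0.05.


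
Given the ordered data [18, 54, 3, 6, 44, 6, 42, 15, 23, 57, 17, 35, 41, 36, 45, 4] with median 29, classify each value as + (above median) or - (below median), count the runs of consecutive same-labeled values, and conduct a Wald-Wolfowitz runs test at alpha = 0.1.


Step 1: Compute median = 29; label A = above, B = below.
Labels in order: BABBABABBABAAAAB  (n_A = 8, n_B = 8)
Step 2: Count runs R = 11.
Step 3: Under H0 (random ordering), E[R] = 2*n_A*n_B/(n_A+n_B) + 1 = 2*8*8/16 + 1 = 9.0000.
        Var[R] = 2*n_A*n_B*(2*n_A*n_B - n_A - n_B) / ((n_A+n_B)^2 * (n_A+n_B-1)) = 14336/3840 = 3.7333.
        SD[R] = 1.9322.
Step 4: Continuity-corrected z = (R - 0.5 - E[R]) / SD[R] = (11 - 0.5 - 9.0000) / 1.9322 = 0.7763.
Step 5: Two-sided p-value via normal approximation = 2*(1 - Phi(|z|)) = 0.437558.
Step 6: alpha = 0.1. fail to reject H0.

R = 11, z = 0.7763, p = 0.437558, fail to reject H0.


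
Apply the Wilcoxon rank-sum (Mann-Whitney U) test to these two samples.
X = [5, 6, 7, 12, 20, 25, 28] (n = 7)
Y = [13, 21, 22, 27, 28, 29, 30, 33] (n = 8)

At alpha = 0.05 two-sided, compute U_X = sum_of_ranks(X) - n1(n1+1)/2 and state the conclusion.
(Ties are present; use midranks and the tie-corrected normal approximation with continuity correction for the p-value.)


Step 1: Combine and sort all 15 observations; assign midranks.
sorted (value, group): (5,X), (6,X), (7,X), (12,X), (13,Y), (20,X), (21,Y), (22,Y), (25,X), (27,Y), (28,X), (28,Y), (29,Y), (30,Y), (33,Y)
ranks: 5->1, 6->2, 7->3, 12->4, 13->5, 20->6, 21->7, 22->8, 25->9, 27->10, 28->11.5, 28->11.5, 29->13, 30->14, 33->15
Step 2: Rank sum for X: R1 = 1 + 2 + 3 + 4 + 6 + 9 + 11.5 = 36.5.
Step 3: U_X = R1 - n1(n1+1)/2 = 36.5 - 7*8/2 = 36.5 - 28 = 8.5.
       U_Y = n1*n2 - U_X = 56 - 8.5 = 47.5.
Step 4: Ties are present, so use the tie-corrected normal approximation (with continuity correction) for the p-value.
Step 5: p-value = 0.027751; compare to alpha = 0.05. reject H0.

U_X = 8.5, p = 0.027751, reject H0 at alpha = 0.05.


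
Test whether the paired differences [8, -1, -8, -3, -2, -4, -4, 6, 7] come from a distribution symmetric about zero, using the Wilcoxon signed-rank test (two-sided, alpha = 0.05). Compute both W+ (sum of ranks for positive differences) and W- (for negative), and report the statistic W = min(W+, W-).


Step 1: Drop any zero differences (none here) and take |d_i|.
|d| = [8, 1, 8, 3, 2, 4, 4, 6, 7]
Step 2: Midrank |d_i| (ties get averaged ranks).
ranks: |8|->8.5, |1|->1, |8|->8.5, |3|->3, |2|->2, |4|->4.5, |4|->4.5, |6|->6, |7|->7
Step 3: Attach original signs; sum ranks with positive sign and with negative sign.
W+ = 8.5 + 6 + 7 = 21.5
W- = 1 + 8.5 + 3 + 2 + 4.5 + 4.5 = 23.5
(Check: W+ + W- = 45 should equal n(n+1)/2 = 45.)
Step 4: Test statistic W = min(W+, W-) = 21.5.
Step 5: Ties in |d|, so use the tie-corrected normal approximation.
        E[W] = n(n+1)/4 = 9*10/4 = 22.5.
        Tie groups: |d|=4 (t=2), |d|=8 (t=2); sum(t^3 - t) = 12.
        Var[W] = n(n+1)(2n+1)/24 - sum(t^3-t)/48 = 1710/24 - 12/48 = 71.
        z = (W - E[W]) / sqrt(Var[W]) = (21.5 - 22.5) / 8.4261 = -0.1187.
        Two-sided p = 2*Phi(z) = 0.905530.
Step 6: alpha = 0.05. fail to reject H0.

W+ = 21.5, W- = 23.5, W = min = 21.5, p = 0.905530, fail to reject H0.


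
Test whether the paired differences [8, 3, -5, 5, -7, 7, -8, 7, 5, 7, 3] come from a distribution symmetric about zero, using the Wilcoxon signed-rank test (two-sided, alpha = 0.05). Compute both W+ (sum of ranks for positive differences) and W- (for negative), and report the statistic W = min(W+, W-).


Step 1: Drop any zero differences (none here) and take |d_i|.
|d| = [8, 3, 5, 5, 7, 7, 8, 7, 5, 7, 3]
Step 2: Midrank |d_i| (ties get averaged ranks).
ranks: |8|->10.5, |3|->1.5, |5|->4, |5|->4, |7|->7.5, |7|->7.5, |8|->10.5, |7|->7.5, |5|->4, |7|->7.5, |3|->1.5
Step 3: Attach original signs; sum ranks with positive sign and with negative sign.
W+ = 10.5 + 1.5 + 4 + 7.5 + 7.5 + 4 + 7.5 + 1.5 = 44
W- = 4 + 7.5 + 10.5 = 22
(Check: W+ + W- = 66 should equal n(n+1)/2 = 66.)
Step 4: Test statistic W = min(W+, W-) = 22.
Step 5: Ties in |d|, so use the tie-corrected normal approximation.
        E[W] = n(n+1)/4 = 11*12/4 = 33.
        Tie groups: |d|=3 (t=2), |d|=5 (t=3), |d|=7 (t=4), |d|=8 (t=2); sum(t^3 - t) = 96.
        Var[W] = n(n+1)(2n+1)/24 - sum(t^3-t)/48 = 3036/24 - 96/48 = 124.5.
        z = (W - E[W]) / sqrt(Var[W]) = (22 - 33) / 11.1580 = -0.9858.
        Two-sided p = 2*Phi(z) = 0.324210.
Step 6: alpha = 0.05. fail to reject H0.

W+ = 44, W- = 22, W = min = 22, p = 0.324210, fail to reject H0.


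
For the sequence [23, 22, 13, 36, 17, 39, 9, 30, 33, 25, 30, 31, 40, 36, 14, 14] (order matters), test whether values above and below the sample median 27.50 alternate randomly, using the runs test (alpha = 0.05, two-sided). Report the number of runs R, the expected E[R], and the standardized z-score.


Step 1: Compute median = 27.50; label A = above, B = below.
Labels in order: BBBABABAABAAAABB  (n_A = 8, n_B = 8)
Step 2: Count runs R = 9.
Step 3: Under H0 (random ordering), E[R] = 2*n_A*n_B/(n_A+n_B) + 1 = 2*8*8/16 + 1 = 9.0000.
        Var[R] = 2*n_A*n_B*(2*n_A*n_B - n_A - n_B) / ((n_A+n_B)^2 * (n_A+n_B-1)) = 14336/3840 = 3.7333.
        SD[R] = 1.9322.
Step 4: R = E[R], so z = 0 with no continuity correction.
Step 5: Two-sided p-value via normal approximation = 2*(1 - Phi(|z|)) = 1.000000.
Step 6: alpha = 0.05. fail to reject H0.

R = 9, z = 0.0000, p = 1.000000, fail to reject H0.


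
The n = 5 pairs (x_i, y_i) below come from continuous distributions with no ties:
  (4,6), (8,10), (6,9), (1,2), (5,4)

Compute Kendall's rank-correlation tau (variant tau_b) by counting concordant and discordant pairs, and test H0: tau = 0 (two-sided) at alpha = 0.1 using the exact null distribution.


Step 1: Enumerate the 10 unordered pairs (i,j) with i<j and classify each by sign(x_j-x_i) * sign(y_j-y_i).
  (1,2):dx=+4,dy=+4->C; (1,3):dx=+2,dy=+3->C; (1,4):dx=-3,dy=-4->C; (1,5):dx=+1,dy=-2->D
  (2,3):dx=-2,dy=-1->C; (2,4):dx=-7,dy=-8->C; (2,5):dx=-3,dy=-6->C; (3,4):dx=-5,dy=-7->C
  (3,5):dx=-1,dy=-5->C; (4,5):dx=+4,dy=+2->C
Step 2: C = 9, D = 1, total pairs = 10.
Step 3: tau = (C - D)/(n(n-1)/2) = (9 - 1)/10 = 0.800000.
Step 4: Exact two-sided p-value (enumerate n! = 120 permutations of y under H0): p = 0.083333.
Step 5: alpha = 0.1. reject H0.

tau_b = 0.8000 (C=9, D=1), p = 0.083333, reject H0.


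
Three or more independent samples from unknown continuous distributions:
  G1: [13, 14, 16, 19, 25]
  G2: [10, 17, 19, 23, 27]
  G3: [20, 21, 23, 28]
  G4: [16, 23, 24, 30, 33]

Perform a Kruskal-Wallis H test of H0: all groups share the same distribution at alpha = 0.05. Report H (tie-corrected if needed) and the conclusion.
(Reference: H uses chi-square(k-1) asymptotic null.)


Step 1: Combine all N = 19 observations and assign midranks.
sorted (value, group, rank): (10,G2,1), (13,G1,2), (14,G1,3), (16,G1,4.5), (16,G4,4.5), (17,G2,6), (19,G1,7.5), (19,G2,7.5), (20,G3,9), (21,G3,10), (23,G2,12), (23,G3,12), (23,G4,12), (24,G4,14), (25,G1,15), (27,G2,16), (28,G3,17), (30,G4,18), (33,G4,19)
Step 2: Sum ranks within each group.
R_1 = 32 (n_1 = 5)
R_2 = 42.5 (n_2 = 5)
R_3 = 48 (n_3 = 4)
R_4 = 67.5 (n_4 = 5)
Step 3: H = 12/(N(N+1)) * sum(R_i^2/n_i) - 3(N+1)
     = 12/(19*20) * (32^2/5 + 42.5^2/5 + 48^2/4 + 67.5^2/5) - 3*20
     = 0.031579 * 2053.3 - 60
     = 4.841053.
Step 4: Ties present; correction factor C = 1 - 36/(19^3 - 19) = 0.994737. Corrected H = 4.841053 / 0.994737 = 4.866667.
Step 5: Under H0, H ~ chi^2(3); p-value = 0.181825.
Step 6: alpha = 0.05. fail to reject H0.

H = 4.8667, df = 3, p = 0.181825, fail to reject H0.


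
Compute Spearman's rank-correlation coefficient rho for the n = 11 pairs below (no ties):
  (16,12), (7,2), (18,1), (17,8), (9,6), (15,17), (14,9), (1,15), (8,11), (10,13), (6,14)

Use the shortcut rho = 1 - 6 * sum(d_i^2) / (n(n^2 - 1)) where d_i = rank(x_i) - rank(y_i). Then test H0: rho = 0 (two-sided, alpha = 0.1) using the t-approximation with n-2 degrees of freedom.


Step 1: Rank x and y separately (midranks; no ties here).
rank(x): 16->9, 7->3, 18->11, 17->10, 9->5, 15->8, 14->7, 1->1, 8->4, 10->6, 6->2
rank(y): 12->7, 2->2, 1->1, 8->4, 6->3, 17->11, 9->5, 15->10, 11->6, 13->8, 14->9
Step 2: d_i = R_x(i) - R_y(i); compute d_i^2.
  (9-7)^2=4, (3-2)^2=1, (11-1)^2=100, (10-4)^2=36, (5-3)^2=4, (8-11)^2=9, (7-5)^2=4, (1-10)^2=81, (4-6)^2=4, (6-8)^2=4, (2-9)^2=49
sum(d^2) = 296.
Step 3: rho = 1 - 6*296 / (11*(11^2 - 1)) = 1 - 1776/1320 = -0.345455.
Step 4: Under H0, t = rho * sqrt((n-2)/(1-rho^2)) = -1.1044 ~ t(9).
Step 5: Two-sided p-value from the t-distribution with 9 df = 0.298089.
Step 6: alpha = 0.1. fail to reject H0.

rho = -0.3455, p = 0.298089, fail to reject H0 at alpha = 0.1.


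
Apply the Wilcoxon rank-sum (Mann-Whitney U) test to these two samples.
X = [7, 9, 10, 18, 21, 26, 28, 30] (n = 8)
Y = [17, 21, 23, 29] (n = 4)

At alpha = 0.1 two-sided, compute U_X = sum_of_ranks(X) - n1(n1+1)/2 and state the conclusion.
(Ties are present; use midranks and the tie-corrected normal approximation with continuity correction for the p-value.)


Step 1: Combine and sort all 12 observations; assign midranks.
sorted (value, group): (7,X), (9,X), (10,X), (17,Y), (18,X), (21,X), (21,Y), (23,Y), (26,X), (28,X), (29,Y), (30,X)
ranks: 7->1, 9->2, 10->3, 17->4, 18->5, 21->6.5, 21->6.5, 23->8, 26->9, 28->10, 29->11, 30->12
Step 2: Rank sum for X: R1 = 1 + 2 + 3 + 5 + 6.5 + 9 + 10 + 12 = 48.5.
Step 3: U_X = R1 - n1(n1+1)/2 = 48.5 - 8*9/2 = 48.5 - 36 = 12.5.
       U_Y = n1*n2 - U_X = 32 - 12.5 = 19.5.
Step 4: Ties are present, so use the tie-corrected normal approximation (with continuity correction) for the p-value.
Step 5: p-value = 0.609759; compare to alpha = 0.1. fail to reject H0.

U_X = 12.5, p = 0.609759, fail to reject H0 at alpha = 0.1.


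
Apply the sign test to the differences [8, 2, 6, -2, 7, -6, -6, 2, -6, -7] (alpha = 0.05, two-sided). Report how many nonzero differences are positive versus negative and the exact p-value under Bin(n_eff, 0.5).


Step 1: Discard zero differences. Original n = 10; n_eff = number of nonzero differences = 10.
Nonzero differences (with sign): +8, +2, +6, -2, +7, -6, -6, +2, -6, -7
Step 2: Count signs: positive = 5, negative = 5.
Step 3: Under H0: P(positive) = 0.5, so the number of positives S ~ Bin(10, 0.5).
Step 4: Two-sided exact p-value = sum of Bin(10,0.5) probabilities at or below the observed probability = 1.000000.
Step 5: alpha = 0.05. fail to reject H0.

n_eff = 10, pos = 5, neg = 5, p = 1.000000, fail to reject H0.


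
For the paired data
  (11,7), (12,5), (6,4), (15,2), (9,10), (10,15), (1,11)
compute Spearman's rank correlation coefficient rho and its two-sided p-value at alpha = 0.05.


Step 1: Rank x and y separately (midranks; no ties here).
rank(x): 11->5, 12->6, 6->2, 15->7, 9->3, 10->4, 1->1
rank(y): 7->4, 5->3, 4->2, 2->1, 10->5, 15->7, 11->6
Step 2: d_i = R_x(i) - R_y(i); compute d_i^2.
  (5-4)^2=1, (6-3)^2=9, (2-2)^2=0, (7-1)^2=36, (3-5)^2=4, (4-7)^2=9, (1-6)^2=25
sum(d^2) = 84.
Step 3: rho = 1 - 6*84 / (7*(7^2 - 1)) = 1 - 504/336 = -0.500000.
Step 4: Under H0, t = rho * sqrt((n-2)/(1-rho^2)) = -1.2910 ~ t(5).
Step 5: Two-sided p-value from the t-distribution with 5 df = 0.253170.
Step 6: alpha = 0.05. fail to reject H0.

rho = -0.5000, p = 0.253170, fail to reject H0 at alpha = 0.05.


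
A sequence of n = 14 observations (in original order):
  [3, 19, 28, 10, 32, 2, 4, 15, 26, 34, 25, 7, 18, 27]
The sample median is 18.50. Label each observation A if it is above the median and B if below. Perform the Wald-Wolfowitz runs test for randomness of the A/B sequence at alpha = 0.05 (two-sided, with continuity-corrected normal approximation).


Step 1: Compute median = 18.50; label A = above, B = below.
Labels in order: BAABABBBAAABBA  (n_A = 7, n_B = 7)
Step 2: Count runs R = 8.
Step 3: Under H0 (random ordering), E[R] = 2*n_A*n_B/(n_A+n_B) + 1 = 2*7*7/14 + 1 = 8.0000.
        Var[R] = 2*n_A*n_B*(2*n_A*n_B - n_A - n_B) / ((n_A+n_B)^2 * (n_A+n_B-1)) = 8232/2548 = 3.2308.
        SD[R] = 1.7974.
Step 4: R = E[R], so z = 0 with no continuity correction.
Step 5: Two-sided p-value via normal approximation = 2*(1 - Phi(|z|)) = 1.000000.
Step 6: alpha = 0.05. fail to reject H0.

R = 8, z = 0.0000, p = 1.000000, fail to reject H0.


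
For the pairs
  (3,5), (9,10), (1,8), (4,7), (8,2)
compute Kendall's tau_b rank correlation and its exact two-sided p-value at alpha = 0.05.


Step 1: Enumerate the 10 unordered pairs (i,j) with i<j and classify each by sign(x_j-x_i) * sign(y_j-y_i).
  (1,2):dx=+6,dy=+5->C; (1,3):dx=-2,dy=+3->D; (1,4):dx=+1,dy=+2->C; (1,5):dx=+5,dy=-3->D
  (2,3):dx=-8,dy=-2->C; (2,4):dx=-5,dy=-3->C; (2,5):dx=-1,dy=-8->C; (3,4):dx=+3,dy=-1->D
  (3,5):dx=+7,dy=-6->D; (4,5):dx=+4,dy=-5->D
Step 2: C = 5, D = 5, total pairs = 10.
Step 3: tau = (C - D)/(n(n-1)/2) = (5 - 5)/10 = 0.000000.
Step 4: Exact two-sided p-value (enumerate n! = 120 permutations of y under H0): p = 1.000000.
Step 5: alpha = 0.05. fail to reject H0.

tau_b = 0.0000 (C=5, D=5), p = 1.000000, fail to reject H0.


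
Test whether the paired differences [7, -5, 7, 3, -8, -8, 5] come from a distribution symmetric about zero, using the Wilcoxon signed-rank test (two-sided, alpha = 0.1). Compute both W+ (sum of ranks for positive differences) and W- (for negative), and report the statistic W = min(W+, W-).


Step 1: Drop any zero differences (none here) and take |d_i|.
|d| = [7, 5, 7, 3, 8, 8, 5]
Step 2: Midrank |d_i| (ties get averaged ranks).
ranks: |7|->4.5, |5|->2.5, |7|->4.5, |3|->1, |8|->6.5, |8|->6.5, |5|->2.5
Step 3: Attach original signs; sum ranks with positive sign and with negative sign.
W+ = 4.5 + 4.5 + 1 + 2.5 = 12.5
W- = 2.5 + 6.5 + 6.5 = 15.5
(Check: W+ + W- = 28 should equal n(n+1)/2 = 28.)
Step 4: Test statistic W = min(W+, W-) = 12.5.
Step 5: Ties in |d|, so use the tie-corrected normal approximation.
        E[W] = n(n+1)/4 = 7*8/4 = 14.
        Tie groups: |d|=5 (t=2), |d|=7 (t=2), |d|=8 (t=2); sum(t^3 - t) = 18.
        Var[W] = n(n+1)(2n+1)/24 - sum(t^3-t)/48 = 840/24 - 18/48 = 34.625.
        z = (W - E[W]) / sqrt(Var[W]) = (12.5 - 14) / 5.8843 = -0.2549.
        Two-sided p = 2*Phi(z) = 0.798788.
Step 6: alpha = 0.1. fail to reject H0.

W+ = 12.5, W- = 15.5, W = min = 12.5, p = 0.798788, fail to reject H0.


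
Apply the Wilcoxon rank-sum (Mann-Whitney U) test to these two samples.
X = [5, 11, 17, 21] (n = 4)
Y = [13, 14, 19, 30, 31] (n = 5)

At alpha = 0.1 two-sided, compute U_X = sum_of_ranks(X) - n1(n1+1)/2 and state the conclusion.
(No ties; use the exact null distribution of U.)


Step 1: Combine and sort all 9 observations; assign midranks.
sorted (value, group): (5,X), (11,X), (13,Y), (14,Y), (17,X), (19,Y), (21,X), (30,Y), (31,Y)
ranks: 5->1, 11->2, 13->3, 14->4, 17->5, 19->6, 21->7, 30->8, 31->9
Step 2: Rank sum for X: R1 = 1 + 2 + 5 + 7 = 15.
Step 3: U_X = R1 - n1(n1+1)/2 = 15 - 4*5/2 = 15 - 10 = 5.
       U_Y = n1*n2 - U_X = 20 - 5 = 15.
Step 4: No ties, so the exact null distribution of U (based on enumerating the C(9,4) = 126 equally likely rank assignments) gives the two-sided p-value.
Step 5: p-value = 0.285714; compare to alpha = 0.1. fail to reject H0.

U_X = 5, p = 0.285714, fail to reject H0 at alpha = 0.1.


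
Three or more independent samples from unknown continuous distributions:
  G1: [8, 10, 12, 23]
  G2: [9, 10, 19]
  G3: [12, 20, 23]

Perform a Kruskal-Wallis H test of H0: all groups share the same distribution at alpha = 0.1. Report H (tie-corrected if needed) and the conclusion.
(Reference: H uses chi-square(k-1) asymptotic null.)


Step 1: Combine all N = 10 observations and assign midranks.
sorted (value, group, rank): (8,G1,1), (9,G2,2), (10,G1,3.5), (10,G2,3.5), (12,G1,5.5), (12,G3,5.5), (19,G2,7), (20,G3,8), (23,G1,9.5), (23,G3,9.5)
Step 2: Sum ranks within each group.
R_1 = 19.5 (n_1 = 4)
R_2 = 12.5 (n_2 = 3)
R_3 = 23 (n_3 = 3)
Step 3: H = 12/(N(N+1)) * sum(R_i^2/n_i) - 3(N+1)
     = 12/(10*11) * (19.5^2/4 + 12.5^2/3 + 23^2/3) - 3*11
     = 0.109091 * 323.479 - 33
     = 2.288636.
Step 4: Ties present; correction factor C = 1 - 18/(10^3 - 10) = 0.981818. Corrected H = 2.288636 / 0.981818 = 2.331019.
Step 5: Under H0, H ~ chi^2(2); p-value = 0.311764.
Step 6: alpha = 0.1. fail to reject H0.

H = 2.3310, df = 2, p = 0.311764, fail to reject H0.


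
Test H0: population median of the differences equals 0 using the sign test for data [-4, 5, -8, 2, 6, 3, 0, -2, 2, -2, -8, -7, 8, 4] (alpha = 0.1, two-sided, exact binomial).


Step 1: Discard zero differences. Original n = 14; n_eff = number of nonzero differences = 13.
Nonzero differences (with sign): -4, +5, -8, +2, +6, +3, -2, +2, -2, -8, -7, +8, +4
Step 2: Count signs: positive = 7, negative = 6.
Step 3: Under H0: P(positive) = 0.5, so the number of positives S ~ Bin(13, 0.5).
Step 4: Two-sided exact p-value = sum of Bin(13,0.5) probabilities at or below the observed probability = 1.000000.
Step 5: alpha = 0.1. fail to reject H0.

n_eff = 13, pos = 7, neg = 6, p = 1.000000, fail to reject H0.


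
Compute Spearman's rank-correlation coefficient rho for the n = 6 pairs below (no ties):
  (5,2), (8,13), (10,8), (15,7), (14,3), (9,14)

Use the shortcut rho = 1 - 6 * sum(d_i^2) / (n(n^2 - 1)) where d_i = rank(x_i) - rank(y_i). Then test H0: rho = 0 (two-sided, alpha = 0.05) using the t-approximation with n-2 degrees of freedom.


Step 1: Rank x and y separately (midranks; no ties here).
rank(x): 5->1, 8->2, 10->4, 15->6, 14->5, 9->3
rank(y): 2->1, 13->5, 8->4, 7->3, 3->2, 14->6
Step 2: d_i = R_x(i) - R_y(i); compute d_i^2.
  (1-1)^2=0, (2-5)^2=9, (4-4)^2=0, (6-3)^2=9, (5-2)^2=9, (3-6)^2=9
sum(d^2) = 36.
Step 3: rho = 1 - 6*36 / (6*(6^2 - 1)) = 1 - 216/210 = -0.028571.
Step 4: Under H0, t = rho * sqrt((n-2)/(1-rho^2)) = -0.0572 ~ t(4).
Step 5: Two-sided p-value from the t-distribution with 4 df = 0.957155.
Step 6: alpha = 0.05. fail to reject H0.

rho = -0.0286, p = 0.957155, fail to reject H0 at alpha = 0.05.


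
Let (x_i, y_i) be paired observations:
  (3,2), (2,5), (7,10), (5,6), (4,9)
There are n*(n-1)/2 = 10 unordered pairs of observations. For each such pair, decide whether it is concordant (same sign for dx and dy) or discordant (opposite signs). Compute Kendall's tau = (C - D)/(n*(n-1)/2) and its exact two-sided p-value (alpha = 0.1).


Step 1: Enumerate the 10 unordered pairs (i,j) with i<j and classify each by sign(x_j-x_i) * sign(y_j-y_i).
  (1,2):dx=-1,dy=+3->D; (1,3):dx=+4,dy=+8->C; (1,4):dx=+2,dy=+4->C; (1,5):dx=+1,dy=+7->C
  (2,3):dx=+5,dy=+5->C; (2,4):dx=+3,dy=+1->C; (2,5):dx=+2,dy=+4->C; (3,4):dx=-2,dy=-4->C
  (3,5):dx=-3,dy=-1->C; (4,5):dx=-1,dy=+3->D
Step 2: C = 8, D = 2, total pairs = 10.
Step 3: tau = (C - D)/(n(n-1)/2) = (8 - 2)/10 = 0.600000.
Step 4: Exact two-sided p-value (enumerate n! = 120 permutations of y under H0): p = 0.233333.
Step 5: alpha = 0.1. fail to reject H0.

tau_b = 0.6000 (C=8, D=2), p = 0.233333, fail to reject H0.


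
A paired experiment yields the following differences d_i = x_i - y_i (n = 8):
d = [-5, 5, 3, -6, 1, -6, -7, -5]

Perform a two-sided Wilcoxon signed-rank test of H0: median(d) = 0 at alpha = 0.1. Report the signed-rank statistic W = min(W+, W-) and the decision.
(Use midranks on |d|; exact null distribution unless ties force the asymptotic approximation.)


Step 1: Drop any zero differences (none here) and take |d_i|.
|d| = [5, 5, 3, 6, 1, 6, 7, 5]
Step 2: Midrank |d_i| (ties get averaged ranks).
ranks: |5|->4, |5|->4, |3|->2, |6|->6.5, |1|->1, |6|->6.5, |7|->8, |5|->4
Step 3: Attach original signs; sum ranks with positive sign and with negative sign.
W+ = 4 + 2 + 1 = 7
W- = 4 + 6.5 + 6.5 + 8 + 4 = 29
(Check: W+ + W- = 36 should equal n(n+1)/2 = 36.)
Step 4: Test statistic W = min(W+, W-) = 7.
Step 5: Ties in |d|, so use the tie-corrected normal approximation.
        E[W] = n(n+1)/4 = 8*9/4 = 18.
        Tie groups: |d|=5 (t=3), |d|=6 (t=2); sum(t^3 - t) = 30.
        Var[W] = n(n+1)(2n+1)/24 - sum(t^3-t)/48 = 1224/24 - 30/48 = 50.375.
        z = (W - E[W]) / sqrt(Var[W]) = (7 - 18) / 7.0975 = -1.5498.
        Two-sided p = 2*Phi(z) = 0.121181.
Step 6: alpha = 0.1. fail to reject H0.

W+ = 7, W- = 29, W = min = 7, p = 0.121181, fail to reject H0.


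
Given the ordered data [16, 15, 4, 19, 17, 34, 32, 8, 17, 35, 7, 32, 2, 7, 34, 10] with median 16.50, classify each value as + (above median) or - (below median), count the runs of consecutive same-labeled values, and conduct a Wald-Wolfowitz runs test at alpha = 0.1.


Step 1: Compute median = 16.50; label A = above, B = below.
Labels in order: BBBAAAABAABABBAB  (n_A = 8, n_B = 8)
Step 2: Count runs R = 9.
Step 3: Under H0 (random ordering), E[R] = 2*n_A*n_B/(n_A+n_B) + 1 = 2*8*8/16 + 1 = 9.0000.
        Var[R] = 2*n_A*n_B*(2*n_A*n_B - n_A - n_B) / ((n_A+n_B)^2 * (n_A+n_B-1)) = 14336/3840 = 3.7333.
        SD[R] = 1.9322.
Step 4: R = E[R], so z = 0 with no continuity correction.
Step 5: Two-sided p-value via normal approximation = 2*(1 - Phi(|z|)) = 1.000000.
Step 6: alpha = 0.1. fail to reject H0.

R = 9, z = 0.0000, p = 1.000000, fail to reject H0.


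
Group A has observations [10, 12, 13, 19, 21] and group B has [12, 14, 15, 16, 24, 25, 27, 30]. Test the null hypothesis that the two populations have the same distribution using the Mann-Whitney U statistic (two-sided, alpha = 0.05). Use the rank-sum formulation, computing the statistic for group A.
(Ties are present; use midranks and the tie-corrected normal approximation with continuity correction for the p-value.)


Step 1: Combine and sort all 13 observations; assign midranks.
sorted (value, group): (10,X), (12,X), (12,Y), (13,X), (14,Y), (15,Y), (16,Y), (19,X), (21,X), (24,Y), (25,Y), (27,Y), (30,Y)
ranks: 10->1, 12->2.5, 12->2.5, 13->4, 14->5, 15->6, 16->7, 19->8, 21->9, 24->10, 25->11, 27->12, 30->13
Step 2: Rank sum for X: R1 = 1 + 2.5 + 4 + 8 + 9 = 24.5.
Step 3: U_X = R1 - n1(n1+1)/2 = 24.5 - 5*6/2 = 24.5 - 15 = 9.5.
       U_Y = n1*n2 - U_X = 40 - 9.5 = 30.5.
Step 4: Ties are present, so use the tie-corrected normal approximation (with continuity correction) for the p-value.
Step 5: p-value = 0.142685; compare to alpha = 0.05. fail to reject H0.

U_X = 9.5, p = 0.142685, fail to reject H0 at alpha = 0.05.
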